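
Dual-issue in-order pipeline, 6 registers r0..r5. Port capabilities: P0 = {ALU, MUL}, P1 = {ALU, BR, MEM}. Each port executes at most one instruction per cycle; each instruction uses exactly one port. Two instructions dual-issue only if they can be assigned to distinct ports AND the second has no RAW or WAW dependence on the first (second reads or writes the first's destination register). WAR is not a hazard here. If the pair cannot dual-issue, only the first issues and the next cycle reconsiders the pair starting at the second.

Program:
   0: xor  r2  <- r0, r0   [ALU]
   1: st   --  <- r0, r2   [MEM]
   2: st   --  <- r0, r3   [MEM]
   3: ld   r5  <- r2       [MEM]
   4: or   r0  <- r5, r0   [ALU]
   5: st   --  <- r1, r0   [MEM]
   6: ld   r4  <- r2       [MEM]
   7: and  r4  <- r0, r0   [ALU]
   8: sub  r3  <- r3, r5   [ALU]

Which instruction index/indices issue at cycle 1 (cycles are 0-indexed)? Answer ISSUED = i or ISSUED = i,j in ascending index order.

ISSUED = 1

t=0 i0:xor.ALU ; RAW r2
t=1 i1:st.MEM ; no-port MEM/MEM
t=2 i2:st.MEM ; no-port MEM/MEM
t=3 i3:ld.MEM ; RAW r5
t=4 i4:or.ALU ; RAW r0
t=5 i5:st.MEM ; no-port MEM/MEM
t=6 i6:ld.MEM ; WAW r4
t=7 i7,i8:and.ALU sub.ALU ; pair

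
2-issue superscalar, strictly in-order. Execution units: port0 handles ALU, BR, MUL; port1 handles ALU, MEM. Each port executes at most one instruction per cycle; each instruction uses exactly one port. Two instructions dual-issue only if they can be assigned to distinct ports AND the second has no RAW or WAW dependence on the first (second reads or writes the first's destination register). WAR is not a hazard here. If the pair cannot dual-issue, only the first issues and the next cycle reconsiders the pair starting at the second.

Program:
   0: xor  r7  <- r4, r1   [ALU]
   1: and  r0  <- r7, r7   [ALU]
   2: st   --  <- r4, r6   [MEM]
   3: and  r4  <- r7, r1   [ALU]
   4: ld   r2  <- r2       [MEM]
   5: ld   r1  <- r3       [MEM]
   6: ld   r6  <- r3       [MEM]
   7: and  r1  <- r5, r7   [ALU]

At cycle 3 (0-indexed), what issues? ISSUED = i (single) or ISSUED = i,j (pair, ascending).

ISSUED = 5

  cy0 -> i0 (xor) RAW r7
  cy1 -> i1&i2 (and/st) 2-wide
  cy2 -> i3&i4 (and/ld) 2-wide
  cy3 -> i5 (ld) no-port MEM/MEM
  cy4 -> i6&i7 (ld/and) 2-wide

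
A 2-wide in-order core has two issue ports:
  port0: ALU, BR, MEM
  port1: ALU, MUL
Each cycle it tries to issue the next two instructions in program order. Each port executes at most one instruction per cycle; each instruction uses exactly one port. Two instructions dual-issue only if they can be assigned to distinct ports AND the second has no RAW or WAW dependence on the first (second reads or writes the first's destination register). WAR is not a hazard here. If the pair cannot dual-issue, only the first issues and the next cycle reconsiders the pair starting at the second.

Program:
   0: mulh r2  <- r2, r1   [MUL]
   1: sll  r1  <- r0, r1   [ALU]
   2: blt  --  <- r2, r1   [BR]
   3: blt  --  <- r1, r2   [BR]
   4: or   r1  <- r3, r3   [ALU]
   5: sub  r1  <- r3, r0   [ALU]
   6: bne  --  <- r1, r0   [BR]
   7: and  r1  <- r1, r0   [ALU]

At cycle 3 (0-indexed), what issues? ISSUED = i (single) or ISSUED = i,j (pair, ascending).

c0: i0/i1 mulh.MUL/sll.ALU  pair
c1: i2 blt.BR  no-port BR/BR
c2: i3/i4 blt.BR/or.ALU  pair
c3: i5 sub.ALU  RAW r1
c4: i6/i7 bne.BR/and.ALU  pair

ISSUED = 5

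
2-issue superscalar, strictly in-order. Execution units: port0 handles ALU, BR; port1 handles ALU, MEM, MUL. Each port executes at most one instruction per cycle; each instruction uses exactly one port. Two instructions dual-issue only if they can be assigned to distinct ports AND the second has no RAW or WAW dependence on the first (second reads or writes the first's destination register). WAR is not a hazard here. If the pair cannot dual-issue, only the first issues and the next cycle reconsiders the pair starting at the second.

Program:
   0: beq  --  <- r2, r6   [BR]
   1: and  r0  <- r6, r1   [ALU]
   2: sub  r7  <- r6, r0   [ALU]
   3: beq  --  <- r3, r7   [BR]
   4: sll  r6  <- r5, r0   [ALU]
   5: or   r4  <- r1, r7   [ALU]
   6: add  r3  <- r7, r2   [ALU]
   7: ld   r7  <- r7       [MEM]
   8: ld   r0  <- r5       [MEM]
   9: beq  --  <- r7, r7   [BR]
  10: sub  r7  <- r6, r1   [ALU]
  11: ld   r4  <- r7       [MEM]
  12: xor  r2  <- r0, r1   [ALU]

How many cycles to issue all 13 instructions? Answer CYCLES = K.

CYCLES = 8

0. beq and @i0&i1  | 2-wide
1. sub @i2  | RAW r7
2. beq sll @i3&i4  | 2-wide
3. or add @i5&i6  | 2-wide
4. ld @i7  | no-port MEM/MEM
5. ld beq @i8&i9  | 2-wide
6. sub @i10  | RAW r7
7. ld xor @i11&i12  | 2-wide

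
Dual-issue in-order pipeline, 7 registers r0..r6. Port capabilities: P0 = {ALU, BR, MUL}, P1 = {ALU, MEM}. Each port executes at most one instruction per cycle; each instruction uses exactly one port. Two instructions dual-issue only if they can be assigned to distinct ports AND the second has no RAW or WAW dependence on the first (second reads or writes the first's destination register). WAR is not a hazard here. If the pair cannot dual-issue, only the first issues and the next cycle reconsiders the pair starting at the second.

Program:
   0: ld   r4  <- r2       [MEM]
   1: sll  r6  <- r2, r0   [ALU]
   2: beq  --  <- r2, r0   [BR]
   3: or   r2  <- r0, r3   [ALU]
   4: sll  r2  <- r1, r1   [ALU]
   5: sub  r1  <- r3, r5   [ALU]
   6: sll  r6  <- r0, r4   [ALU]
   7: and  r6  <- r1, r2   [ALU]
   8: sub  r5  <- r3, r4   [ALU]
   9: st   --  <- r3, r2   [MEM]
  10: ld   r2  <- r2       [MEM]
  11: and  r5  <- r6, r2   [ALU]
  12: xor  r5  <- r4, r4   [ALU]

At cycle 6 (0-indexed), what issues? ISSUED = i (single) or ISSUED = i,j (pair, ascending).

c0: i0,i1 ld.MEM sll.ALU  2-wide
c1: i2,i3 beq.BR or.ALU  2-wide
c2: i4,i5 sll.ALU sub.ALU  2-wide
c3: i6 sll.ALU  WAW r6
c4: i7,i8 and.ALU sub.ALU  2-wide
c5: i9 st.MEM  no-port MEM/MEM
c6: i10 ld.MEM  RAW r2
c7: i11 and.ALU  WAW r5
c8: i12 xor.ALU  tail

ISSUED = 10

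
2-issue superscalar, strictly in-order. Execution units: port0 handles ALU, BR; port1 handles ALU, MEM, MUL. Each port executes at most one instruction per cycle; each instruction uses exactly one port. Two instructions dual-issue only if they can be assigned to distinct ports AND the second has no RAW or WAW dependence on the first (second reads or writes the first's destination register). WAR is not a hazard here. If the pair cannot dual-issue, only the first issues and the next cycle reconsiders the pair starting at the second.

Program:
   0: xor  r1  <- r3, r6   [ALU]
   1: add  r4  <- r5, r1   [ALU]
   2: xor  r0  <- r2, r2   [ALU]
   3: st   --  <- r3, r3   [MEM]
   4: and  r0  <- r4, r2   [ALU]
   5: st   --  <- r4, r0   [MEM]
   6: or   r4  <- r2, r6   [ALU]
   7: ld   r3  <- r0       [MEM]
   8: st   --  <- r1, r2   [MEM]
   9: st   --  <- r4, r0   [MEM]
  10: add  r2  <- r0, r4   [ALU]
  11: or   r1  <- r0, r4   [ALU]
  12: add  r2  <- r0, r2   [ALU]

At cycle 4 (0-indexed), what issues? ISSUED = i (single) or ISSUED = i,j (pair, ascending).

ISSUED = 7

[0] i0  xor.ALU  -- RAW r1
[1] i1,i2  add.ALU+xor.ALU  -- pair
[2] i3,i4  st.MEM+and.ALU  -- pair
[3] i5,i6  st.MEM+or.ALU  -- pair
[4] i7  ld.MEM  -- no-port MEM/MEM
[5] i8  st.MEM  -- no-port MEM/MEM
[6] i9,i10  st.MEM+add.ALU  -- pair
[7] i11,i12  or.ALU+add.ALU  -- pair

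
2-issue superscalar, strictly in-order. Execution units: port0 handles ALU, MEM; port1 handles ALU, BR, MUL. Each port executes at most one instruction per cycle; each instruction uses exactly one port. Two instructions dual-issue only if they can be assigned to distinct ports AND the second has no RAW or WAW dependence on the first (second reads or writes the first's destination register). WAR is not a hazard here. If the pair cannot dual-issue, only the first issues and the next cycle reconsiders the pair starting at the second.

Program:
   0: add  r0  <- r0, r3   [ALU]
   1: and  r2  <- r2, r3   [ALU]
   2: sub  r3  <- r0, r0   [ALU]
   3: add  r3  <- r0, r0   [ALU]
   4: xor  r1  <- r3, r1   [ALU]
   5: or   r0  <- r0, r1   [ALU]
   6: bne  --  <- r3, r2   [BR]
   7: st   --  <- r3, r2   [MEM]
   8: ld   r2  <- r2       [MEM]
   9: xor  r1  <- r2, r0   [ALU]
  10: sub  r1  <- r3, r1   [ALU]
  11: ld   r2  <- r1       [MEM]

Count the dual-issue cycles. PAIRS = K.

PAIRS = 2

#0 head=0: add.ALU and.ALU i0,i1 dual
#1 head=2: sub.ALU i2 WAW r3
#2 head=3: add.ALU i3 RAW r3
#3 head=4: xor.ALU i4 RAW r1
#4 head=5: or.ALU bne.BR i5,i6 dual
#5 head=7: st.MEM i7 no-port MEM/MEM
#6 head=8: ld.MEM i8 RAW r2
#7 head=9: xor.ALU i9 RAW+WAW r1
#8 head=10: sub.ALU i10 RAW r1
#9 head=11: ld.MEM i11 tail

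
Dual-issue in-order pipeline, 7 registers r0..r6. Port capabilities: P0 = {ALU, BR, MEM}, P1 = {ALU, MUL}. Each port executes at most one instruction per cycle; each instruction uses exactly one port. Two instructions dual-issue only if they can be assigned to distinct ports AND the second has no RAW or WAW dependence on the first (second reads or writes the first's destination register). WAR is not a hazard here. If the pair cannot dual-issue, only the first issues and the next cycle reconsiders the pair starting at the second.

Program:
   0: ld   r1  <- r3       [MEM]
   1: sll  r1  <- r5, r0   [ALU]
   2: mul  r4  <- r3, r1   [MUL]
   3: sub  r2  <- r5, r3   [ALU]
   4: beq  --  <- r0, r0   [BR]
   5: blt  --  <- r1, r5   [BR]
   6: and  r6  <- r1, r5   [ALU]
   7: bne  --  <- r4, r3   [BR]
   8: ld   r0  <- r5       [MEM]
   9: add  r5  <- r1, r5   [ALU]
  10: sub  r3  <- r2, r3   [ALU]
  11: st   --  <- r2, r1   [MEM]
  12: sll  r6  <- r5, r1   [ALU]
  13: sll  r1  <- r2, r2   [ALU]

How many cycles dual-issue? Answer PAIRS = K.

[0] i0  ld.MEM  -- WAW r1
[1] i1  sll.ALU  -- RAW r1
[2] i2&i3  mul.MUL;sub.ALU  -- dual
[3] i4  beq.BR  -- no-port BR/BR
[4] i5&i6  blt.BR;and.ALU  -- dual
[5] i7  bne.BR  -- no-port BR/MEM
[6] i8&i9  ld.MEM;add.ALU  -- dual
[7] i10&i11  sub.ALU;st.MEM  -- dual
[8] i12&i13  sll.ALU;sll.ALU  -- dual

PAIRS = 5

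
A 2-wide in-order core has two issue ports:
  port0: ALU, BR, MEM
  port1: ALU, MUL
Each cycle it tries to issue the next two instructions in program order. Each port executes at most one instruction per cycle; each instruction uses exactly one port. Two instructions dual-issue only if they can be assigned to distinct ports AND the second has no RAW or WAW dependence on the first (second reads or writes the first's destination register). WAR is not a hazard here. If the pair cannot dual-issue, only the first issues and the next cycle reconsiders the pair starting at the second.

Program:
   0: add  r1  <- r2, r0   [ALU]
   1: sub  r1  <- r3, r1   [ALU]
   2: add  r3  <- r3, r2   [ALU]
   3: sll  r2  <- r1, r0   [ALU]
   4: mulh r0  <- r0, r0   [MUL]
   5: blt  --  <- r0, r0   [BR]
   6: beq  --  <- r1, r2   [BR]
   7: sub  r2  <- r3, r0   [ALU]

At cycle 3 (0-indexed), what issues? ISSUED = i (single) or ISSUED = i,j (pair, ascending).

t=0 i0:add ; RAW+WAW r1
t=1 i1&i2:sub/add ; pair
t=2 i3&i4:sll/mulh ; pair
t=3 i5:blt ; no-port BR/BR
t=4 i6&i7:beq/sub ; pair

ISSUED = 5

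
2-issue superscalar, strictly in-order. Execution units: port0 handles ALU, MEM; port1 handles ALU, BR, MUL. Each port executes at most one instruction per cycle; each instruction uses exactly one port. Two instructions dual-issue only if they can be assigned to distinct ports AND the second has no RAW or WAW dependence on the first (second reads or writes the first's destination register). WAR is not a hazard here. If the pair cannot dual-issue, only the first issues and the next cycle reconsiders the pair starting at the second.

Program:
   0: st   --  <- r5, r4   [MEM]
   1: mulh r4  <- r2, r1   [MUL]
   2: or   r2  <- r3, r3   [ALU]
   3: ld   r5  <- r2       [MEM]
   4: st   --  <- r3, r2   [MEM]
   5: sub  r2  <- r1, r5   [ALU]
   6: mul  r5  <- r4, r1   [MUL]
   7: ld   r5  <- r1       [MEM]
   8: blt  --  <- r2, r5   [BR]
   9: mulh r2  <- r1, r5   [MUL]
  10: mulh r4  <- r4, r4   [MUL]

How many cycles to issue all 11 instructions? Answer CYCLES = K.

CYCLES = 9

c0: i0+i1 st.MEM mulh.MUL  dual
c1: i2 or.ALU  RAW r2
c2: i3 ld.MEM  no-port MEM/MEM
c3: i4+i5 st.MEM sub.ALU  dual
c4: i6 mul.MUL  WAW r5
c5: i7 ld.MEM  RAW r5
c6: i8 blt.BR  no-port BR/MUL
c7: i9 mulh.MUL  no-port MUL/MUL
c8: i10 mulh.MUL  tail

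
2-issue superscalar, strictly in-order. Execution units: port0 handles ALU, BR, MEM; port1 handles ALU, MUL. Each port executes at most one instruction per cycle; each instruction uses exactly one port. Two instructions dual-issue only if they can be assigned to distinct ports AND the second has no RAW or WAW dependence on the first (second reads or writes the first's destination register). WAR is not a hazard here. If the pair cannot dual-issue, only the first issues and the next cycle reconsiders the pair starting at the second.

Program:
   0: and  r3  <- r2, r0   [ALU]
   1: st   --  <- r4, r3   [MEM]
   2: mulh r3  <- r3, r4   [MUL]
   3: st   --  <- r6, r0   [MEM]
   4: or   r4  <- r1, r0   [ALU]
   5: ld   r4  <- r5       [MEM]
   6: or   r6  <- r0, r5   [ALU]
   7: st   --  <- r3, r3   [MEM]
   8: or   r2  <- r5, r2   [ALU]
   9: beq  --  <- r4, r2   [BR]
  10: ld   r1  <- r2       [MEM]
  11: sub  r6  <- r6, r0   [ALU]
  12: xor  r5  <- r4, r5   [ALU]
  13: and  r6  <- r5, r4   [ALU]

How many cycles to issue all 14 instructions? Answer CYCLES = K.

#0 head=0: and.ALU i0 RAW r3
#1 head=1: st.MEM/mulh.MUL i1/i2 pair
#2 head=3: st.MEM/or.ALU i3/i4 pair
#3 head=5: ld.MEM/or.ALU i5/i6 pair
#4 head=7: st.MEM/or.ALU i7/i8 pair
#5 head=9: beq.BR i9 no-port BR/MEM
#6 head=10: ld.MEM/sub.ALU i10/i11 pair
#7 head=12: xor.ALU i12 RAW r5
#8 head=13: and.ALU i13 tail

CYCLES = 9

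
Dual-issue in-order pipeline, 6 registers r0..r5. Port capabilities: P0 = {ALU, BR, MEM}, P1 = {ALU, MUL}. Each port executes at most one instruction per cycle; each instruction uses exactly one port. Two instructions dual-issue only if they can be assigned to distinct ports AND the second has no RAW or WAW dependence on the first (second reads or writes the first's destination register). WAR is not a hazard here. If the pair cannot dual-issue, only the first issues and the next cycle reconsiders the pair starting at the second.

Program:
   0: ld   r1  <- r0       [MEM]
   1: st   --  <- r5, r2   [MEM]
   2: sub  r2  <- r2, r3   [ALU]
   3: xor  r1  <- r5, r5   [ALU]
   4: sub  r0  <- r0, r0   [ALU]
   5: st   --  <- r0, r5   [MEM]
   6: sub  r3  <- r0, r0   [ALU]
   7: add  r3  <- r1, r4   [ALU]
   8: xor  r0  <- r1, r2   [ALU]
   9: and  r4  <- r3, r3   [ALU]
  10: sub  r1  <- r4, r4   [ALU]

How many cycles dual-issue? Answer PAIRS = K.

PAIRS = 4

  cy0 -> i0 (ld) no-port MEM/MEM
  cy1 -> i1/i2 (st+sub) pair
  cy2 -> i3/i4 (xor+sub) pair
  cy3 -> i5/i6 (st+sub) pair
  cy4 -> i7/i8 (add+xor) pair
  cy5 -> i9 (and) RAW r4
  cy6 -> i10 (sub) tail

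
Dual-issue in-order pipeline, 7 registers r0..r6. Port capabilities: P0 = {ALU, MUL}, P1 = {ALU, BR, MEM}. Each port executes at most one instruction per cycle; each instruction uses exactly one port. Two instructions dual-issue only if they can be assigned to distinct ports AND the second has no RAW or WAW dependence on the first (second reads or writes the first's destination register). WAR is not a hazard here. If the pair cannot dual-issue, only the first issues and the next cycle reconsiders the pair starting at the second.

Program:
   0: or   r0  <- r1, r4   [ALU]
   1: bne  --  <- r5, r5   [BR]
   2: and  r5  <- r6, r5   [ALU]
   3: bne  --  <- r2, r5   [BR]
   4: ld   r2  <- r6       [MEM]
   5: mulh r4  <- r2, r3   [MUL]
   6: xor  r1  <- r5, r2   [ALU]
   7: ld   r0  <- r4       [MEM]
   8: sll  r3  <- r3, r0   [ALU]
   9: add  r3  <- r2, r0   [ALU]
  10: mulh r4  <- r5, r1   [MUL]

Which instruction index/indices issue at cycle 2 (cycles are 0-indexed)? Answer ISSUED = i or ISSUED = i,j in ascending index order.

c0: i0,i1 or;bne  dual
c1: i2 and  RAW r5
c2: i3 bne  no-port BR/MEM
c3: i4 ld  RAW r2
c4: i5,i6 mulh;xor  dual
c5: i7 ld  RAW r0
c6: i8 sll  WAW r3
c7: i9,i10 add;mulh  dual

ISSUED = 3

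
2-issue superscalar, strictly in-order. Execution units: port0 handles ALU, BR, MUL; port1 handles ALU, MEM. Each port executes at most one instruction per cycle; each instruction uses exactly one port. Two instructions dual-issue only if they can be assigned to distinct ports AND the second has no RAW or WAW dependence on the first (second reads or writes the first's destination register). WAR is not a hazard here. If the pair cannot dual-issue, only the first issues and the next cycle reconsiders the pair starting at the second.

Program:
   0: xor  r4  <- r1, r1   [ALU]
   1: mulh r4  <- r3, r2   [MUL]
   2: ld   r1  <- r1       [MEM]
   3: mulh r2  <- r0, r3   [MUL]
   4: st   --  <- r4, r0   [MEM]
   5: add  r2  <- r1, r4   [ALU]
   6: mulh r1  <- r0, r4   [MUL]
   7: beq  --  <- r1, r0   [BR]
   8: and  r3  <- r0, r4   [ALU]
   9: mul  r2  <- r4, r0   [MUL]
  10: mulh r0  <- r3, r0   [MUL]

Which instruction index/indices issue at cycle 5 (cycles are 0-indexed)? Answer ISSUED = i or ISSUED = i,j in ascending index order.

ISSUED = 9

[0] i0  xor  -- WAW r4
[1] i1,i2  mulh ld  -- dual
[2] i3,i4  mulh st  -- dual
[3] i5,i6  add mulh  -- dual
[4] i7,i8  beq and  -- dual
[5] i9  mul  -- no-port MUL/MUL
[6] i10  mulh  -- tail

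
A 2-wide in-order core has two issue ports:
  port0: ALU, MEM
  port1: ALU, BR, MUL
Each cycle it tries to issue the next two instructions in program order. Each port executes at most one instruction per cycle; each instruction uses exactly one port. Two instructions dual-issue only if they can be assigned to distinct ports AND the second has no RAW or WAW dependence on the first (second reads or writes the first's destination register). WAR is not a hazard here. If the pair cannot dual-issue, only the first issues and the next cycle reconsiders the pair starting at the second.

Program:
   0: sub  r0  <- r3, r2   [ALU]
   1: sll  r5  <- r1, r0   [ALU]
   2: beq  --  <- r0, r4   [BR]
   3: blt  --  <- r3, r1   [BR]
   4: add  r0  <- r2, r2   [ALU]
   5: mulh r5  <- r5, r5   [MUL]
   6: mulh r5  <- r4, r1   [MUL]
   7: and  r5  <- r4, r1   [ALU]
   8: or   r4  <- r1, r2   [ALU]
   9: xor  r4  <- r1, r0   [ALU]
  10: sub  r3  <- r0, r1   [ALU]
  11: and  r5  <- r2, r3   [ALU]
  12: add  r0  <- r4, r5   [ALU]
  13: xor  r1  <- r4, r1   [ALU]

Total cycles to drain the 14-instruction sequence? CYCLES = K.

  cy0 -> i0 (sub) RAW r0
  cy1 -> i1+i2 (sll beq) pair
  cy2 -> i3+i4 (blt add) pair
  cy3 -> i5 (mulh) no-port MUL/MUL
  cy4 -> i6 (mulh) WAW r5
  cy5 -> i7+i8 (and or) pair
  cy6 -> i9+i10 (xor sub) pair
  cy7 -> i11 (and) RAW r5
  cy8 -> i12+i13 (add xor) pair

CYCLES = 9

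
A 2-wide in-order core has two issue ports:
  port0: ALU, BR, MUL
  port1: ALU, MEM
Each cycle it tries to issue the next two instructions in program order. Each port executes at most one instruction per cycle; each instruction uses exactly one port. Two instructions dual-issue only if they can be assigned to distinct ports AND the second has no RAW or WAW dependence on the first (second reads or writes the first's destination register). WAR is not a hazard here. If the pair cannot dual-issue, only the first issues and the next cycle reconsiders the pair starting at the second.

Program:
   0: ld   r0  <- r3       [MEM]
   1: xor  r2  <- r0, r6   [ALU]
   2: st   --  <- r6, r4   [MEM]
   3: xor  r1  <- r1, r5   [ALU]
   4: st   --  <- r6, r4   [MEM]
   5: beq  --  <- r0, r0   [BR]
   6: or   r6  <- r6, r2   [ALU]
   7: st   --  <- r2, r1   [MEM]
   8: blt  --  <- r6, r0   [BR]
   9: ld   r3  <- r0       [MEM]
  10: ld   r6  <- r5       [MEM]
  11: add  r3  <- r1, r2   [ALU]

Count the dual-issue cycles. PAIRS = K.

PAIRS = 5

t=0 i0:ld.MEM ; RAW r0
t=1 i1/i2:xor.ALU/st.MEM ; pair
t=2 i3/i4:xor.ALU/st.MEM ; pair
t=3 i5/i6:beq.BR/or.ALU ; pair
t=4 i7/i8:st.MEM/blt.BR ; pair
t=5 i9:ld.MEM ; no-port MEM/MEM
t=6 i10/i11:ld.MEM/add.ALU ; pair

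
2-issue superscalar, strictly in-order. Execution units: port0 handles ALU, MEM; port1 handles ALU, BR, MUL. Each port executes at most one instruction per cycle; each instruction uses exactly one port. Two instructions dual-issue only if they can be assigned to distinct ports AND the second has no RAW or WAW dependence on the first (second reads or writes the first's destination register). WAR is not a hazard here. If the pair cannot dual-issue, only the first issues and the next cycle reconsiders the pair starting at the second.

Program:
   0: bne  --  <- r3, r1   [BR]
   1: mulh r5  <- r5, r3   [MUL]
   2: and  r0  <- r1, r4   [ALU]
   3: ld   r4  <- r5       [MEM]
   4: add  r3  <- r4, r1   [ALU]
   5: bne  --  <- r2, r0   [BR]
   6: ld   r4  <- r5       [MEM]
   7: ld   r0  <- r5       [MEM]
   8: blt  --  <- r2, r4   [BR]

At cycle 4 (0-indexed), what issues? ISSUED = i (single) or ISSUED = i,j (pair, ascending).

c0: i0 bne.BR  no-port BR/MUL
c1: i1/i2 mulh.MUL;and.ALU  pair
c2: i3 ld.MEM  RAW r4
c3: i4/i5 add.ALU;bne.BR  pair
c4: i6 ld.MEM  no-port MEM/MEM
c5: i7/i8 ld.MEM;blt.BR  pair

ISSUED = 6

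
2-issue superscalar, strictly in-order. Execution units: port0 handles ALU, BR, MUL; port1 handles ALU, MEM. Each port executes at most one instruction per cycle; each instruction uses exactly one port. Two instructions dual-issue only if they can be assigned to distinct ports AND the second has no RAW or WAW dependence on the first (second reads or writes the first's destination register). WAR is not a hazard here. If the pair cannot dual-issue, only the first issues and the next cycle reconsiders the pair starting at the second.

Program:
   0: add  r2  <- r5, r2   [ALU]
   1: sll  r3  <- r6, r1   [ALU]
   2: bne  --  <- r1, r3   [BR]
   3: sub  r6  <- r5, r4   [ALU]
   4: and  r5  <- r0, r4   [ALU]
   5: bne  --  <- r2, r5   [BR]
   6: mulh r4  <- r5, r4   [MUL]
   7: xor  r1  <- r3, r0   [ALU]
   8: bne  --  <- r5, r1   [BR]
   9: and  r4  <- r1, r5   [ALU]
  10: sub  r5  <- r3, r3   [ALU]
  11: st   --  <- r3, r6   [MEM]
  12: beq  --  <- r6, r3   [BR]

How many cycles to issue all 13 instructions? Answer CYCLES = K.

CYCLES = 8

  cy0 -> i0/i1 (add/sll) pair
  cy1 -> i2/i3 (bne/sub) pair
  cy2 -> i4 (and) RAW r5
  cy3 -> i5 (bne) no-port BR/MUL
  cy4 -> i6/i7 (mulh/xor) pair
  cy5 -> i8/i9 (bne/and) pair
  cy6 -> i10/i11 (sub/st) pair
  cy7 -> i12 (beq) tail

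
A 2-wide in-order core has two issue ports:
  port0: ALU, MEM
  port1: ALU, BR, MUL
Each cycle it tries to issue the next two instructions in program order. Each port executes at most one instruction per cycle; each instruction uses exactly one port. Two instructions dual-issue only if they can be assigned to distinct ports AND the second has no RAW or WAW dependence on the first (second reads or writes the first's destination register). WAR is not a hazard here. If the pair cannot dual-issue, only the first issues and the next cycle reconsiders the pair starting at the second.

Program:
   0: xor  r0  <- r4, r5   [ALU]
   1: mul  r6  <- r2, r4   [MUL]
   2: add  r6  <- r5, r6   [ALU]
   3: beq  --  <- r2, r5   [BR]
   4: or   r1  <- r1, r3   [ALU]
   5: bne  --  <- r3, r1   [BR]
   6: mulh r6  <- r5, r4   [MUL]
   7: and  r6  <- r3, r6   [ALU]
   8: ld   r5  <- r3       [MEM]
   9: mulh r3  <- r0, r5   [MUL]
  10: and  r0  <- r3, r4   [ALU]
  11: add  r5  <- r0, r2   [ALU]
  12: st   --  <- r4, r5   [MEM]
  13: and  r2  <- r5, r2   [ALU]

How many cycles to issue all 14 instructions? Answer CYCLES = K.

0. xor.ALU+mul.MUL @i0,i1  | 2-wide
1. add.ALU+beq.BR @i2,i3  | 2-wide
2. or.ALU @i4  | RAW r1
3. bne.BR @i5  | no-port BR/MUL
4. mulh.MUL @i6  | RAW+WAW r6
5. and.ALU+ld.MEM @i7,i8  | 2-wide
6. mulh.MUL @i9  | RAW r3
7. and.ALU @i10  | RAW r0
8. add.ALU @i11  | RAW r5
9. st.MEM+and.ALU @i12,i13  | 2-wide

CYCLES = 10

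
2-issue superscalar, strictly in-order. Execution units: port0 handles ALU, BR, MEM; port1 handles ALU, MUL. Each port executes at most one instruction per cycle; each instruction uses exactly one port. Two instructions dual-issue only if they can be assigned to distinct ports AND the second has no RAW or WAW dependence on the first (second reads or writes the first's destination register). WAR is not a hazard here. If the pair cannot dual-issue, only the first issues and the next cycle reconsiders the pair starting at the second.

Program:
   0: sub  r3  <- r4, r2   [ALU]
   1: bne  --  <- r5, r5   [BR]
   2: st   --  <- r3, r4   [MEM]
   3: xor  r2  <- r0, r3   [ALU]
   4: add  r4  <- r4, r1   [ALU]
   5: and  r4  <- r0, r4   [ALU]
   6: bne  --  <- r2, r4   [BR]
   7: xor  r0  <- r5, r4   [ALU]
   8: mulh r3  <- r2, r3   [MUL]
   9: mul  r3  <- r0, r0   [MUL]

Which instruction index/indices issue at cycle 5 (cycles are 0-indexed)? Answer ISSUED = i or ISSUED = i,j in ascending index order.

ISSUED = 8

[0] i0/i1  sub.ALU bne.BR  -- 2-wide
[1] i2/i3  st.MEM xor.ALU  -- 2-wide
[2] i4  add.ALU  -- RAW+WAW r4
[3] i5  and.ALU  -- RAW r4
[4] i6/i7  bne.BR xor.ALU  -- 2-wide
[5] i8  mulh.MUL  -- no-port MUL/MUL
[6] i9  mul.MUL  -- tail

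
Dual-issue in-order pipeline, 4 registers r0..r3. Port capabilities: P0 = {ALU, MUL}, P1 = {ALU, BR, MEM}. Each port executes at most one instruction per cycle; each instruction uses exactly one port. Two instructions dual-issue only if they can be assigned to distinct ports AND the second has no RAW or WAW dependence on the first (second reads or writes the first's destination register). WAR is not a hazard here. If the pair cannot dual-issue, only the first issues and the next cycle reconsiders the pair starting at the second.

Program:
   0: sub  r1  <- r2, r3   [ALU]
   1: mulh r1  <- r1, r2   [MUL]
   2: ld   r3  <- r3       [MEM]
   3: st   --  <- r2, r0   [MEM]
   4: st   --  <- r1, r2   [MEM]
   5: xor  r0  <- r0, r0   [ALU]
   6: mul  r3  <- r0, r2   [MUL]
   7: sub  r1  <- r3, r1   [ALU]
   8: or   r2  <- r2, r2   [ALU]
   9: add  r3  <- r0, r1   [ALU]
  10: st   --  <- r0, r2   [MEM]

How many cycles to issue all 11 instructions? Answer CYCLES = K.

#0 head=0: sub.ALU i0 RAW+WAW r1
#1 head=1: mulh.MUL+ld.MEM i1/i2 dual
#2 head=3: st.MEM i3 no-port MEM/MEM
#3 head=4: st.MEM+xor.ALU i4/i5 dual
#4 head=6: mul.MUL i6 RAW r3
#5 head=7: sub.ALU+or.ALU i7/i8 dual
#6 head=9: add.ALU+st.MEM i9/i10 dual

CYCLES = 7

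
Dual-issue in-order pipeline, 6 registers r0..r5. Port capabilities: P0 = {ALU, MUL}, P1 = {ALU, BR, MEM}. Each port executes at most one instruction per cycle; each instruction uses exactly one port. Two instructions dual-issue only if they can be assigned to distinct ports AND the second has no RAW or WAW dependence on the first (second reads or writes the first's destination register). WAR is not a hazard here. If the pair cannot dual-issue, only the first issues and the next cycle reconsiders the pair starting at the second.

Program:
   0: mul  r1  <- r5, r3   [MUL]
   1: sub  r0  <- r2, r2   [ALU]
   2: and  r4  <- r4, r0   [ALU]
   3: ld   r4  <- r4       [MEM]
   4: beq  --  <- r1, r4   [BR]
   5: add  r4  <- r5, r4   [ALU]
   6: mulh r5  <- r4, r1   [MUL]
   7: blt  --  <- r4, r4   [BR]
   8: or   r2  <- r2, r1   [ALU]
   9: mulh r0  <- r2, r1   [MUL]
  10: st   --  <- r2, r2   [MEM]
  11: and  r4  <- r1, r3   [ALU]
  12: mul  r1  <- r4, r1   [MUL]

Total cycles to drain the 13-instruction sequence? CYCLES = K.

[0] i0+i1  mul+sub  -- pair
[1] i2  and  -- RAW+WAW r4
[2] i3  ld  -- no-port MEM/BR
[3] i4+i5  beq+add  -- pair
[4] i6+i7  mulh+blt  -- pair
[5] i8  or  -- RAW r2
[6] i9+i10  mulh+st  -- pair
[7] i11  and  -- RAW r4
[8] i12  mul  -- tail

CYCLES = 9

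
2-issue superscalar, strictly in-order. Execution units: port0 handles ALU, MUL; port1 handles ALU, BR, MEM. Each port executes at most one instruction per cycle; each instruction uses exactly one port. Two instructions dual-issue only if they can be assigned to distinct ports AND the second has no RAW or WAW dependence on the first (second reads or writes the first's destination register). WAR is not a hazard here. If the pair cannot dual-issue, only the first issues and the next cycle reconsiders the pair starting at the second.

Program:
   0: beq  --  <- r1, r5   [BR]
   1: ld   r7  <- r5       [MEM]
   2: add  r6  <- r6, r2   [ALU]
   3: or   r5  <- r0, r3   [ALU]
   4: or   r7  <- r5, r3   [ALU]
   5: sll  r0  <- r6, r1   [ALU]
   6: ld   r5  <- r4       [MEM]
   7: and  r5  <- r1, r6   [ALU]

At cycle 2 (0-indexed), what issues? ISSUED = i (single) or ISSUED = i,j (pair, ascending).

0. beq.BR @i0  | no-port BR/MEM
1. ld.MEM;add.ALU @i1+i2  | pair
2. or.ALU @i3  | RAW r5
3. or.ALU;sll.ALU @i4+i5  | pair
4. ld.MEM @i6  | WAW r5
5. and.ALU @i7  | tail

ISSUED = 3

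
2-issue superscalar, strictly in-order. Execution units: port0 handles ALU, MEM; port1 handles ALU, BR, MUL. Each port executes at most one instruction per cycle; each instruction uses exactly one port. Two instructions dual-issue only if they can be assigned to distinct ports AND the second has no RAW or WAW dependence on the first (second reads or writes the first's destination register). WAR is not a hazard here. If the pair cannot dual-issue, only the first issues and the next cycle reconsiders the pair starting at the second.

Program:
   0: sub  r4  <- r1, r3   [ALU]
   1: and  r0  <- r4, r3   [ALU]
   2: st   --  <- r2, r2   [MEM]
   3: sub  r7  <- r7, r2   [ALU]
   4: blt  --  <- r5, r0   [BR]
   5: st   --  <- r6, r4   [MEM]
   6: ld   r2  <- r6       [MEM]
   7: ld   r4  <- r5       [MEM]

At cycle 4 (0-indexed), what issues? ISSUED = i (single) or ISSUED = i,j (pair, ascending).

ISSUED = 6

  cy0 -> i0 (sub) RAW r4
  cy1 -> i1,i2 (and/st) dual
  cy2 -> i3,i4 (sub/blt) dual
  cy3 -> i5 (st) no-port MEM/MEM
  cy4 -> i6 (ld) no-port MEM/MEM
  cy5 -> i7 (ld) tail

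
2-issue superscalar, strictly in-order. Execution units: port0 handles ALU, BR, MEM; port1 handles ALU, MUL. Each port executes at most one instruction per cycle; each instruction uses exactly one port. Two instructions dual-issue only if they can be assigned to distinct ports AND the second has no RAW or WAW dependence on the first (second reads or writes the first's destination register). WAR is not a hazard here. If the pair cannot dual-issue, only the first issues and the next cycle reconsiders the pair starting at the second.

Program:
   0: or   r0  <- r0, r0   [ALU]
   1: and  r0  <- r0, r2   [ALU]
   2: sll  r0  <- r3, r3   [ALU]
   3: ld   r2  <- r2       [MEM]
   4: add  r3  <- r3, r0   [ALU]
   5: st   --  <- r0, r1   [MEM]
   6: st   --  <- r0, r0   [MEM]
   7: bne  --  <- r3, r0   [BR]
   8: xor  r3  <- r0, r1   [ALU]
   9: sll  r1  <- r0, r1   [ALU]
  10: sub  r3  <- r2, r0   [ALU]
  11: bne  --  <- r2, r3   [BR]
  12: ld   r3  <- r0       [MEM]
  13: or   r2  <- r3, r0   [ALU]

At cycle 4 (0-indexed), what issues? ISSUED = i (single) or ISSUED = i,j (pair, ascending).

0. or @i0  | RAW+WAW r0
1. and @i1  | WAW r0
2. sll ld @i2&i3  | pair
3. add st @i4&i5  | pair
4. st @i6  | no-port MEM/BR
5. bne xor @i7&i8  | pair
6. sll sub @i9&i10  | pair
7. bne @i11  | no-port BR/MEM
8. ld @i12  | RAW r3
9. or @i13  | tail

ISSUED = 6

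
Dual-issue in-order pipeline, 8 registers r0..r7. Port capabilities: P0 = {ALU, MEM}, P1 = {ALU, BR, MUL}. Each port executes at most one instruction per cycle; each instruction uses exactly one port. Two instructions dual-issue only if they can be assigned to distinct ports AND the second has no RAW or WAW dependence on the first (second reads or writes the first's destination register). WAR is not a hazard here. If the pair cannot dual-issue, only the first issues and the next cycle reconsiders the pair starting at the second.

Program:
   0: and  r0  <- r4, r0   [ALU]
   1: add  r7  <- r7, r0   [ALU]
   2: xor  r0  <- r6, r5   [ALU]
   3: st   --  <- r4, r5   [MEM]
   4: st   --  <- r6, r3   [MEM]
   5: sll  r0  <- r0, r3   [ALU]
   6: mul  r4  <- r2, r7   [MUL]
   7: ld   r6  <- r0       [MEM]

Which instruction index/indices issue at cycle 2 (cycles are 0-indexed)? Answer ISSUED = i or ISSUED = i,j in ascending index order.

ISSUED = 3

[0] i0  and.ALU  -- RAW r0
[1] i1,i2  add.ALU+xor.ALU  -- dual
[2] i3  st.MEM  -- no-port MEM/MEM
[3] i4,i5  st.MEM+sll.ALU  -- dual
[4] i6,i7  mul.MUL+ld.MEM  -- dual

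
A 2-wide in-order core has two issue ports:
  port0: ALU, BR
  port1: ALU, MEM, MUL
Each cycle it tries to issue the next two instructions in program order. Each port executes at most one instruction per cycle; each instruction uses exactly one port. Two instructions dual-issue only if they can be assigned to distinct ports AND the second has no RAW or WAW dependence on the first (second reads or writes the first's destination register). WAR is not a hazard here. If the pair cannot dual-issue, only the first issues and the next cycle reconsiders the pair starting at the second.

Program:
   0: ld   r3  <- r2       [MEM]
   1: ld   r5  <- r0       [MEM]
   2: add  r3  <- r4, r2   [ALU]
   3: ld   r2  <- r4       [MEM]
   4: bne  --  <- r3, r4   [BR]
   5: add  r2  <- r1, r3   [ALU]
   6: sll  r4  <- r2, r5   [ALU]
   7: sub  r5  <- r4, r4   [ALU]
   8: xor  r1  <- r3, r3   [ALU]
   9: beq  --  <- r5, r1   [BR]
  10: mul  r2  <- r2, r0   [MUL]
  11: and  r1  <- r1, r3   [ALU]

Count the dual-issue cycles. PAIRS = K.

[0] i0  ld  -- no-port MEM/MEM
[1] i1&i2  ld add  -- 2-wide
[2] i3&i4  ld bne  -- 2-wide
[3] i5  add  -- RAW r2
[4] i6  sll  -- RAW r4
[5] i7&i8  sub xor  -- 2-wide
[6] i9&i10  beq mul  -- 2-wide
[7] i11  and  -- tail

PAIRS = 4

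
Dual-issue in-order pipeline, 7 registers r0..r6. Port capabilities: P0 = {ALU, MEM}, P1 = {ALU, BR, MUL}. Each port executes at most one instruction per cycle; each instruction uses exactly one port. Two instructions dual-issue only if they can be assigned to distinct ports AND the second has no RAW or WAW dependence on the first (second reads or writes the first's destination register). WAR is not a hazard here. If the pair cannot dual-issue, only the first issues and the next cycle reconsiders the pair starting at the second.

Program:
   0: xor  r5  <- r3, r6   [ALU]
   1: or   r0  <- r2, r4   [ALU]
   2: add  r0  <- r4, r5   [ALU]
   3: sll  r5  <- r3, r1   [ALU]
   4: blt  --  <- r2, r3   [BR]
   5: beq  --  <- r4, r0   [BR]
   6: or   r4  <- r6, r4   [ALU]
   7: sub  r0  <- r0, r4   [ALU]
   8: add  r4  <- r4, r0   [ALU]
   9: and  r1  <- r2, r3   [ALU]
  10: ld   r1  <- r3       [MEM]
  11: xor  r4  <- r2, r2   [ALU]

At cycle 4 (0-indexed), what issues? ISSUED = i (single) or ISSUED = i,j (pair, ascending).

c0: i0&i1 xor+or  2-wide
c1: i2&i3 add+sll  2-wide
c2: i4 blt  no-port BR/BR
c3: i5&i6 beq+or  2-wide
c4: i7 sub  RAW r0
c5: i8&i9 add+and  2-wide
c6: i10&i11 ld+xor  2-wide

ISSUED = 7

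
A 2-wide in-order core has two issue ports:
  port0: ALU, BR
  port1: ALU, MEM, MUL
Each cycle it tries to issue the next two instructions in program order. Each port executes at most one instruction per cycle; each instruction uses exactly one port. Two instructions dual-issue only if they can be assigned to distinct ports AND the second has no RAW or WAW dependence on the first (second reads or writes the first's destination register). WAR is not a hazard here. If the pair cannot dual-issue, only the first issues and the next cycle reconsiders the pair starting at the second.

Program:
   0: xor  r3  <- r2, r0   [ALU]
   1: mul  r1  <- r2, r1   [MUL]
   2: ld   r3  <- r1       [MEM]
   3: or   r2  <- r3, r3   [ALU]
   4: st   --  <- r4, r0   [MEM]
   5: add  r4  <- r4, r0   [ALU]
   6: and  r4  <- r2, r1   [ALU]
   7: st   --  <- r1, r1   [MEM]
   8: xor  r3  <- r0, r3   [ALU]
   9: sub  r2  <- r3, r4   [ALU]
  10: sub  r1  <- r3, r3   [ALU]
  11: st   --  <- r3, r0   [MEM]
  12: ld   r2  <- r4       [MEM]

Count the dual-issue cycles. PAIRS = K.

PAIRS = 4

0. xor;mul @i0,i1  | dual
1. ld @i2  | RAW r3
2. or;st @i3,i4  | dual
3. add @i5  | WAW r4
4. and;st @i6,i7  | dual
5. xor @i8  | RAW r3
6. sub;sub @i9,i10  | dual
7. st @i11  | no-port MEM/MEM
8. ld @i12  | tail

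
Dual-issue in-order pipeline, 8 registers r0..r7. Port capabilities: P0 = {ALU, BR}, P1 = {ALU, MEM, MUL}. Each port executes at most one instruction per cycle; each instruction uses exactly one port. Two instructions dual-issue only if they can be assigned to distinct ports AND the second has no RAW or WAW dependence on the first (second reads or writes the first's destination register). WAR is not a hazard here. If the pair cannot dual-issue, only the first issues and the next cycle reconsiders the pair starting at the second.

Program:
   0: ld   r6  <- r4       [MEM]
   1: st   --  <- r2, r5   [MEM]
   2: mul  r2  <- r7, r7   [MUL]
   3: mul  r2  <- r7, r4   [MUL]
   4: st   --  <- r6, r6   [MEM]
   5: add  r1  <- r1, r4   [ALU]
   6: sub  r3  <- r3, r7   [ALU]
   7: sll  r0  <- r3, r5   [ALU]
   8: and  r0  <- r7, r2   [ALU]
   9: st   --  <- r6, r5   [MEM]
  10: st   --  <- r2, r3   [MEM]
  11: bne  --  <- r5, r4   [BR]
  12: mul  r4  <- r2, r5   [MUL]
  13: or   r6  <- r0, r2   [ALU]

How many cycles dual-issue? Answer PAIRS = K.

PAIRS = 4

t=0 i0:ld ; no-port MEM/MEM
t=1 i1:st ; no-port MEM/MUL
t=2 i2:mul ; no-port MUL/MUL
t=3 i3:mul ; no-port MUL/MEM
t=4 i4+i5:st;add ; pair
t=5 i6:sub ; RAW r3
t=6 i7:sll ; WAW r0
t=7 i8+i9:and;st ; pair
t=8 i10+i11:st;bne ; pair
t=9 i12+i13:mul;or ; pair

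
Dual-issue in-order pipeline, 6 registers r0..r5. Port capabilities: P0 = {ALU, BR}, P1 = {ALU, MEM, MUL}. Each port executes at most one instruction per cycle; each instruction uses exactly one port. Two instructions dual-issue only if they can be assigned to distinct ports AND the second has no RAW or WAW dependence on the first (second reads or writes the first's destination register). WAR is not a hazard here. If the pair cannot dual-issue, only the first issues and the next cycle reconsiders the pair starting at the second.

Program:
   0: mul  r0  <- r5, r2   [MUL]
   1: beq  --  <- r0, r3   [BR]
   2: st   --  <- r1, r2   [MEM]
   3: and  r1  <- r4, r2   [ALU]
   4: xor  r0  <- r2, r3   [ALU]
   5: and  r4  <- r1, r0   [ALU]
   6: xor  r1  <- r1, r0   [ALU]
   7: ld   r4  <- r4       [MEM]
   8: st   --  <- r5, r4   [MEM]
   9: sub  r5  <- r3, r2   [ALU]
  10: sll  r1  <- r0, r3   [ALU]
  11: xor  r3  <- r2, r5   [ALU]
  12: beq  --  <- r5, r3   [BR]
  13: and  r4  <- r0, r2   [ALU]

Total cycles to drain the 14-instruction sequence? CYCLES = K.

CYCLES = 8

c0: i0 mul.MUL  RAW r0
c1: i1&i2 beq.BR+st.MEM  2-wide
c2: i3&i4 and.ALU+xor.ALU  2-wide
c3: i5&i6 and.ALU+xor.ALU  2-wide
c4: i7 ld.MEM  no-port MEM/MEM
c5: i8&i9 st.MEM+sub.ALU  2-wide
c6: i10&i11 sll.ALU+xor.ALU  2-wide
c7: i12&i13 beq.BR+and.ALU  2-wide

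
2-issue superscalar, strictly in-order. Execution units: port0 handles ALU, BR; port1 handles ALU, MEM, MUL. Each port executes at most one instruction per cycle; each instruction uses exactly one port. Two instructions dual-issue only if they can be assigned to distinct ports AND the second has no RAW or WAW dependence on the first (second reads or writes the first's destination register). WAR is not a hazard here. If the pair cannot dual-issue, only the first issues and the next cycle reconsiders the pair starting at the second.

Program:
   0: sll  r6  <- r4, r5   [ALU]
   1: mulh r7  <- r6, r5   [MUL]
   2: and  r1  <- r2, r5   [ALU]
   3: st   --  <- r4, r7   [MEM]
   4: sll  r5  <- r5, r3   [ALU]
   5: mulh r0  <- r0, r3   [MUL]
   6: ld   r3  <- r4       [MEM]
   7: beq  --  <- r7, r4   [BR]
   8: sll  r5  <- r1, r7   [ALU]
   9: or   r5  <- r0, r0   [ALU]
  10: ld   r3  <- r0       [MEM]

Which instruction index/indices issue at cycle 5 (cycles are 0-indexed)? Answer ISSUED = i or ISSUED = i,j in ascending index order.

ISSUED = 8

c0: i0 sll  RAW r6
c1: i1&i2 mulh and  pair
c2: i3&i4 st sll  pair
c3: i5 mulh  no-port MUL/MEM
c4: i6&i7 ld beq  pair
c5: i8 sll  WAW r5
c6: i9&i10 or ld  pair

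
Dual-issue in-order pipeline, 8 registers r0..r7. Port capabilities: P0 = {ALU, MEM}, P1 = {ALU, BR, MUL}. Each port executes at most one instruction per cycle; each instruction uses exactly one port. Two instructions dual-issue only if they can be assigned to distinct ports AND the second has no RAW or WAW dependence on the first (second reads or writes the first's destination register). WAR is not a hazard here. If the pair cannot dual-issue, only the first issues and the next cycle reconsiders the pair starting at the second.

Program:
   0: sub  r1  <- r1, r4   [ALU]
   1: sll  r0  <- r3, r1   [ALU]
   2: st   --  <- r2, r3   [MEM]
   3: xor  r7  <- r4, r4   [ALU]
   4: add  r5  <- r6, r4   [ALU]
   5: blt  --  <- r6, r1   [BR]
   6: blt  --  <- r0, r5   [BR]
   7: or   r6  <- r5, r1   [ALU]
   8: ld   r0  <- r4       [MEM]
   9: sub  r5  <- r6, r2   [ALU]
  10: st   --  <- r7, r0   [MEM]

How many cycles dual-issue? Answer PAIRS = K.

PAIRS = 4

c0: i0 sub.ALU  RAW r1
c1: i1+i2 sll.ALU+st.MEM  pair
c2: i3+i4 xor.ALU+add.ALU  pair
c3: i5 blt.BR  no-port BR/BR
c4: i6+i7 blt.BR+or.ALU  pair
c5: i8+i9 ld.MEM+sub.ALU  pair
c6: i10 st.MEM  tail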